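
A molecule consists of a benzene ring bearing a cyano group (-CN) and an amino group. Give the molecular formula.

C7H6N2

Atom tally by fragment:
  benzene ring core → C:6 H:6
  (− 2 ring H displaced by substituents)
  + CN → C:1 N:1
  + NH2 → N:1 H:2
Element totals:
  C: 7
  H: 6
  N: 2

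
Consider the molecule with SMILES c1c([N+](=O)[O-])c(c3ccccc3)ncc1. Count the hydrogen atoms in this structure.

Atom tally by fragment:
  pyridine ring core → C:5 H:5 N:1
  (− 2 ring H displaced by substituents)
  + NO2 → N:1 O:2
  + C6H5 → C:6 H:5
Element totals:
  C: 11
  H: 8
  N: 2
  O: 2

8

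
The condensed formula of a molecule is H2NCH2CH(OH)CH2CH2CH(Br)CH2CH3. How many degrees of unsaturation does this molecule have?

0

Element totals:
  C: 7
  H: 16
  Br: 1
  N: 1
  O: 1
Molecular formula: C7H16BrNO.
DoU = (2C + 2 + N − H − X) / 2 = (2·7 + 2 + 1 − 16 − 1) / 2 = 0.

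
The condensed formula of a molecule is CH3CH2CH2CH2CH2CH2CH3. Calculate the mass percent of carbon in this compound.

83.90%

Element totals:
  C: 7
  H: 16
Molecular formula: C7H16.
Molar mass = 100.205 g/mol.
Mass from C: 7 × 12.011 = 84.077 g/mol.
%C = 84.077 / 100.205 × 100 = 83.90%.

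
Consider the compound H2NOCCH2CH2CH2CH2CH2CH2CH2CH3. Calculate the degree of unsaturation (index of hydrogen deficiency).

Atom tally by fragment:
  H2NOCCH2 → C:2 H:4 O:1 N:1
  CH2 → C:1 H:2
  CH2 → C:1 H:2
  CH2 → C:1 H:2
  CH2 → C:1 H:2
  CH2 → C:1 H:2
  CH2 → C:1 H:2
  CH3 → C:1 H:3
Element totals:
  C: 9
  H: 19
  N: 1
  O: 1
Molecular formula: C9H19NO.
DoU = (2C + 2 + N − H − X) / 2 = (2·9 + 2 + 1 − 19 − 0) / 2 = 1.

1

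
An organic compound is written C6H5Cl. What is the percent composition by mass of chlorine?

31.50%

Atom tally by fragment:
  benzene ring core → C:6 H:6
  (− 1 ring H displaced by substituents)
  + Cl → Cl:1
Element totals:
  C: 6
  H: 5
  Cl: 1
Molecular formula: C6H5Cl.
Molar mass = 112.556 g/mol.
Mass from Cl: 1 × 35.45 = 35.450 g/mol.
%Cl = 35.450 / 112.556 × 100 = 31.50%.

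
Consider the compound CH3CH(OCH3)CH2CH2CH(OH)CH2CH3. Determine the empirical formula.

Atom tally by fragment:
  CH3 → C:1 H:3
  CH(OCH3) → C:2 H:4 O:1
  CH2 → C:1 H:2
  CH2 → C:1 H:2
  CH(OH) → C:1 H:2 O:1
  CH2 → C:1 H:2
  CH3 → C:1 H:3
Element totals:
  C: 8
  H: 18
  O: 2
Molecular formula: C8H18O2.
gcd of subscripts = 2; dividing each by 2:
  C: 8/2 = 4
  H: 18/2 = 9
  O: 2/2 = 1

C4H9O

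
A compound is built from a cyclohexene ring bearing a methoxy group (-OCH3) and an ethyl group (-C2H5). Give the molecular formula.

Atom tally by fragment:
  cyclohexene ring core → C:6 H:10
  (− 2 ring H displaced by substituents)
  + OCH3 → C:1 H:3 O:1
  + C2H5 → C:2 H:5
Element totals:
  C: 9
  H: 16
  O: 1

C9H16O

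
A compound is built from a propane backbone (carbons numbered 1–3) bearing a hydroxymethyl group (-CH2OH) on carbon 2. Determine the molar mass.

74.12 g/mol

Atom tally by fragment:
  CH3 → C:1 H:3
  CH(CH2OH) → C:2 H:4 O:1
  CH3 → C:1 H:3
Element totals:
  C: 4
  H: 10
  O: 1
Molecular formula: C4H10O.
  M = 4(12.011) + 10(1.008) + 15.999
    = 48.044 + 10.080 + 15.999 = 74.123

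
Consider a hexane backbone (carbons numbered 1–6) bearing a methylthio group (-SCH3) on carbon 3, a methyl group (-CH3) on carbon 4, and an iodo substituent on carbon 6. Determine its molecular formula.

C8H17IS

Atom tally by fragment:
  CH3 → C:1 H:3
  CH2 → C:1 H:2
  CH(SCH3) → C:2 H:4 S:1
  CH(CH3) → C:2 H:4
  CH2 → C:1 H:2
  CH2I → C:1 H:2 I:1
Element totals:
  C: 8
  H: 17
  I: 1
  S: 1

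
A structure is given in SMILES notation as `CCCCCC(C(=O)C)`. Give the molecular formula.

Atom tally by fragment:
  CH3 → C:1 H:3
  CH2 → C:1 H:2
  CH2 → C:1 H:2
  CH2 → C:1 H:2
  CH2 → C:1 H:2
  CH2COCH3 → C:3 H:5 O:1
Element totals:
  C: 8
  H: 16
  O: 1

C8H16O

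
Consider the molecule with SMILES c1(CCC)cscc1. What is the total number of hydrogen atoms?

10

Atom tally by fragment:
  thiophene ring core → C:4 H:4 S:1
  (− 1 ring H displaced by substituents)
  + CH2CH2CH3 → C:3 H:7
Element totals:
  C: 7
  H: 10
  S: 1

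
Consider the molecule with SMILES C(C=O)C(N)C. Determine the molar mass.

87.12 g/mol

Atom tally by fragment:
  OHCCH2 → C:2 H:3 O:1
  CH(NH2) → C:1 H:3 N:1
  CH3 → C:1 H:3
Element totals:
  C: 4
  H: 9
  N: 1
  O: 1
Molecular formula: C4H9NO.
  M = 4(12.011) + 9(1.008) + 14.007 + 15.999
    = 48.044 + 9.072 + 14.007 + 15.999 = 87.122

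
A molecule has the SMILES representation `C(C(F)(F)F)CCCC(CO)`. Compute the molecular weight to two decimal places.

Atom tally by fragment:
  F3CCH2 → C:2 H:2 F:3
  CH2 → C:1 H:2
  CH2 → C:1 H:2
  CH2 → C:1 H:2
  CH2CH2OH → C:2 H:5 O:1
Element totals:
  C: 7
  H: 13
  F: 3
  O: 1
Molecular formula: C7H13F3O.
  M = 7(12.011) + 13(1.008) + 3(18.998) + 15.999
    = 84.077 + 13.104 + 56.994 + 15.999 = 170.174

170.17 g/mol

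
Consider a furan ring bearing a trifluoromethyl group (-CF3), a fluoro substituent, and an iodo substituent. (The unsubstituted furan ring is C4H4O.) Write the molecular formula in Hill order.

Atom tally by fragment:
  furan ring core → C:4 H:4 O:1
  (− 3 ring H displaced by substituents)
  + CF3 → C:1 F:3
  + F → F:1
  + I → I:1
Element totals:
  C: 5
  H: 1
  F: 4
  I: 1
  O: 1

C5HF4IO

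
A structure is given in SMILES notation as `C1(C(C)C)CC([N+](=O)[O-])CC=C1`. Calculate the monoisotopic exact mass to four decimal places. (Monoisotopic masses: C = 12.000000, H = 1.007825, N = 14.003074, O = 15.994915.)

Atom tally by fragment:
  cyclohexene ring core → C:6 H:10
  (− 2 ring H displaced by substituents)
  + CH(CH3)2 → C:3 H:7
  + NO2 → N:1 O:2
Element totals:
  C: 9
  H: 15
  N: 1
  O: 2
Molecular formula: C9H15NO2.
  M = 9(12.0) + 15(1.007825) + 14.003074 + 2(15.994915)
    = 108.000000 + 15.117375 + 14.003074 + 31.989830 = 169.110279

169.1103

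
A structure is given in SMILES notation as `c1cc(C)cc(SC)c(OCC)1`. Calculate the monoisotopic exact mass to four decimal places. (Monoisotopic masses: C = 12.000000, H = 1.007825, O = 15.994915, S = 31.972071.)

Atom tally by fragment:
  benzene ring core → C:6 H:6
  (− 3 ring H displaced by substituents)
  + CH3 → C:1 H:3
  + SCH3 → C:1 H:3 S:1
  + OC2H5 → C:2 H:5 O:1
Element totals:
  C: 10
  H: 14
  O: 1
  S: 1
Molecular formula: C10H14OS.
  M = 10(12.0) + 14(1.007825) + 15.994915 + 31.972071
    = 120.000000 + 14.109550 + 15.994915 + 31.972071 = 182.076536

182.0765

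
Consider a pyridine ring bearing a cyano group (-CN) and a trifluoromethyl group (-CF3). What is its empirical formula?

C7H3F3N2

Atom tally by fragment:
  pyridine ring core → C:5 H:5 N:1
  (− 2 ring H displaced by substituents)
  + CN → C:1 N:1
  + CF3 → C:1 F:3
Element totals:
  C: 7
  H: 3
  F: 3
  N: 2
Molecular formula: C7H3F3N2.
gcd of subscripts (7, 3, 3, 2) = 1, so the empirical formula equals the molecular formula.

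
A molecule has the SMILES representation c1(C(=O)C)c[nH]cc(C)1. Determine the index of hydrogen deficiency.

Atom tally by fragment:
  pyrrole ring core → C:4 H:5 N:1
  (− 2 ring H displaced by substituents)
  + COCH3 → C:2 H:3 O:1
  + CH3 → C:1 H:3
Element totals:
  C: 7
  H: 9
  N: 1
  O: 1
Molecular formula: C7H9NO.
DoU = (2C + 2 + N − H − X) / 2 = (2·7 + 2 + 1 − 9 − 0) / 2 = 4.

4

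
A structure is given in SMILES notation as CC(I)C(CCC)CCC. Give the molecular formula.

C9H19I

Atom tally by fragment:
  CH3 → C:1 H:3
  CH(I) → C:1 H:1 I:1
  CH(CH2CH2CH3) → C:4 H:8
  CH2 → C:1 H:2
  CH2 → C:1 H:2
  CH3 → C:1 H:3
Element totals:
  C: 9
  H: 19
  I: 1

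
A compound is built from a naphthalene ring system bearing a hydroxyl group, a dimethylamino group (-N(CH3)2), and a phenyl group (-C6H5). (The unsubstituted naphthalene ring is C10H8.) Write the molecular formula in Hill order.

Atom tally by fragment:
  naphthalene ring system core → C:10 H:8
  (− 3 ring H displaced by substituents)
  + OH → O:1 H:1
  + N(CH3)2 → N:1 C:2 H:6
  + C6H5 → C:6 H:5
Element totals:
  C: 18
  H: 17
  N: 1
  O: 1

C18H17NO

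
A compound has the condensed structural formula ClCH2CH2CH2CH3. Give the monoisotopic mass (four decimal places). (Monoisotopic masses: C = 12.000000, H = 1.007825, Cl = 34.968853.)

Atom tally by fragment:
  ClCH2 → C:1 H:2 Cl:1
  CH2 → C:1 H:2
  CH2 → C:1 H:2
  CH3 → C:1 H:3
Element totals:
  C: 4
  H: 9
  Cl: 1
Molecular formula: C4H9Cl.
  M = 4(12.0) + 9(1.007825) + 34.968853
    = 48.000000 + 9.070425 + 34.968853 = 92.039278

92.0393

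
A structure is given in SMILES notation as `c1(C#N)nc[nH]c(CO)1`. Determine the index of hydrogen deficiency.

Atom tally by fragment:
  imidazole ring core → C:3 H:4 N:2
  (− 2 ring H displaced by substituents)
  + CN → C:1 N:1
  + CH2OH → C:1 H:3 O:1
Element totals:
  C: 5
  H: 5
  N: 3
  O: 1
Molecular formula: C5H5N3O.
DoU = (2C + 2 + N − H − X) / 2 = (2·5 + 2 + 3 − 5 − 0) / 2 = 5.

5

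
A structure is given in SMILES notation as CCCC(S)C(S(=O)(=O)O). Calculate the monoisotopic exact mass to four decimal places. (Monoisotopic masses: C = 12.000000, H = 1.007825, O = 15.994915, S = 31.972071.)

Atom tally by fragment:
  CH3 → C:1 H:3
  CH2 → C:1 H:2
  CH2 → C:1 H:2
  CH(SH) → C:1 H:2 S:1
  CH2SO3H → C:1 H:3 S:1 O:3
Element totals:
  C: 5
  H: 12
  O: 3
  S: 2
Molecular formula: C5H12O3S2.
  M = 5(12.0) + 12(1.007825) + 3(15.994915) + 2(31.972071)
    = 60.000000 + 12.093900 + 47.984745 + 63.944142 = 184.022787

184.0228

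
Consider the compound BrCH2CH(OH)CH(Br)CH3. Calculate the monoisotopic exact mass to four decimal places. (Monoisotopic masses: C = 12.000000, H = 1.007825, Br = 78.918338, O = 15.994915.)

Element totals:
  C: 4
  H: 8
  Br: 2
  O: 1
Molecular formula: C4H8Br2O.
  M = 4(12.0) + 8(1.007825) + 2(78.918338) + 15.994915
    = 48.000000 + 8.062600 + 157.836676 + 15.994915 = 229.894191

229.8942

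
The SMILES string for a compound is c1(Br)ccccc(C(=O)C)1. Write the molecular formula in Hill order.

Atom tally by fragment:
  benzene ring core → C:6 H:6
  (− 2 ring H displaced by substituents)
  + Br → Br:1
  + COCH3 → C:2 H:3 O:1
Element totals:
  C: 8
  H: 7
  Br: 1
  O: 1

C8H7BrO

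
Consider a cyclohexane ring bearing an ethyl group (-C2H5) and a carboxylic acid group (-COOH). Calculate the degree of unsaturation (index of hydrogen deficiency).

2

Atom tally by fragment:
  cyclohexane ring core → C:6 H:12
  (− 2 ring H displaced by substituents)
  + C2H5 → C:2 H:5
  + COOH → C:1 H:1 O:2
Element totals:
  C: 9
  H: 16
  O: 2
Molecular formula: C9H16O2.
DoU = (2C + 2 + N − H − X) / 2 = (2·9 + 2 + 0 − 16 − 0) / 2 = 2.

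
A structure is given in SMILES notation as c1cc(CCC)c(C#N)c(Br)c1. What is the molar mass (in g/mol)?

Atom tally by fragment:
  benzene ring core → C:6 H:6
  (− 3 ring H displaced by substituents)
  + CH2CH2CH3 → C:3 H:7
  + CN → C:1 N:1
  + Br → Br:1
Element totals:
  C: 10
  H: 10
  Br: 1
  N: 1
Molecular formula: C10H10BrN.
  M = 10(12.011) + 10(1.008) + 79.904 + 14.007
    = 120.110 + 10.080 + 79.904 + 14.007 = 224.101

224.10 g/mol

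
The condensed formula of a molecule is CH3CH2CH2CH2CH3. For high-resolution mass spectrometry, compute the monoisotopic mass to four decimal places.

72.0939

Atom tally by fragment:
  CH3 → C:1 H:3
  CH2 → C:1 H:2
  CH2 → C:1 H:2
  CH2 → C:1 H:2
  CH3 → C:1 H:3
Element totals:
  C: 5
  H: 12
Molecular formula: C5H12.
  M = 5(12.0) + 12(1.007825)
    = 60.000000 + 12.093900 = 72.093900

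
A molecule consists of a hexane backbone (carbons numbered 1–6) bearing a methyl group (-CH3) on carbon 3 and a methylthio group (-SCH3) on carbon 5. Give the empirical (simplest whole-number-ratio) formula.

Atom tally by fragment:
  CH3 → C:1 H:3
  CH2 → C:1 H:2
  CH(CH3) → C:2 H:4
  CH2 → C:1 H:2
  CH(SCH3) → C:2 H:4 S:1
  CH3 → C:1 H:3
Element totals:
  C: 8
  H: 18
  S: 1
Molecular formula: C8H18S.
gcd of subscripts (8, 18, 1) = 1, so the empirical formula equals the molecular formula.

C8H18S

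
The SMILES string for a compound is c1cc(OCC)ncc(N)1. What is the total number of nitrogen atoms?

Atom tally by fragment:
  pyridine ring core → C:5 H:5 N:1
  (− 2 ring H displaced by substituents)
  + OC2H5 → C:2 H:5 O:1
  + NH2 → N:1 H:2
Element totals:
  C: 7
  H: 10
  N: 2
  O: 1

2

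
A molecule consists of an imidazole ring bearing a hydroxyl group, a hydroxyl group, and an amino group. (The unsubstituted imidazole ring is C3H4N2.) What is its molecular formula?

C3H5N3O2

Atom tally by fragment:
  imidazole ring core → C:3 H:4 N:2
  (− 3 ring H displaced by substituents)
  + OH → O:1 H:1
  + OH → O:1 H:1
  + NH2 → N:1 H:2
Element totals:
  C: 3
  H: 5
  N: 3
  O: 2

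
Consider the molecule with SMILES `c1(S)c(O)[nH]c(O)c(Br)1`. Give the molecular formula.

Atom tally by fragment:
  pyrrole ring core → C:4 H:5 N:1
  (− 4 ring H displaced by substituents)
  + SH → S:1 H:1
  + OH → O:1 H:1
  + OH → O:1 H:1
  + Br → Br:1
Element totals:
  C: 4
  H: 4
  Br: 1
  N: 1
  O: 2
  S: 1

C4H4BrNO2S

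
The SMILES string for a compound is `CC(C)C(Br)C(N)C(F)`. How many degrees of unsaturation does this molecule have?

Atom tally by fragment:
  CH3 → C:1 H:3
  CH(CH3) → C:2 H:4
  CH(Br) → C:1 H:1 Br:1
  CH(NH2) → C:1 H:3 N:1
  CH2F → C:1 H:2 F:1
Element totals:
  C: 6
  H: 13
  Br: 1
  F: 1
  N: 1
Molecular formula: C6H13BrFN.
DoU = (2C + 2 + N − H − X) / 2 = (2·6 + 2 + 1 − 13 − 2) / 2 = 0.

0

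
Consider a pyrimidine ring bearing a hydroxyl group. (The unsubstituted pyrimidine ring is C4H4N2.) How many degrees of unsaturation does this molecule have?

Atom tally by fragment:
  pyrimidine ring core → C:4 H:4 N:2
  (− 1 ring H displaced by substituents)
  + OH → O:1 H:1
Element totals:
  C: 4
  H: 4
  N: 2
  O: 1
Molecular formula: C4H4N2O.
DoU = (2C + 2 + N − H − X) / 2 = (2·4 + 2 + 2 − 4 − 0) / 2 = 4.

4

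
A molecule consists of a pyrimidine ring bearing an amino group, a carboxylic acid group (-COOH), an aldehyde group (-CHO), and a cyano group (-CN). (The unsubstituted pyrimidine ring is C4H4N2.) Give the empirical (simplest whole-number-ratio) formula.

Atom tally by fragment:
  pyrimidine ring core → C:4 H:4 N:2
  (− 4 ring H displaced by substituents)
  + NH2 → N:1 H:2
  + COOH → C:1 H:1 O:2
  + CHO → C:1 H:1 O:1
  + CN → C:1 N:1
Element totals:
  C: 7
  H: 4
  N: 4
  O: 3
Molecular formula: C7H4N4O3.
gcd of subscripts (7, 4, 4, 3) = 1, so the empirical formula equals the molecular formula.

C7H4N4O3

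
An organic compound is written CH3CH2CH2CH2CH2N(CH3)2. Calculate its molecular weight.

115.22 g/mol

Element totals:
  C: 7
  H: 17
  N: 1
Molecular formula: C7H17N.
  M = 7(12.011) + 17(1.008) + 14.007
    = 84.077 + 17.136 + 14.007 = 115.220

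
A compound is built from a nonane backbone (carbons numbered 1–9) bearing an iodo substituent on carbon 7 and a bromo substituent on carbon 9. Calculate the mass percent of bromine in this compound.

23.99%

Atom tally by fragment:
  CH3 → C:1 H:3
  CH2 → C:1 H:2
  CH2 → C:1 H:2
  CH2 → C:1 H:2
  CH2 → C:1 H:2
  CH2 → C:1 H:2
  CH(I) → C:1 H:1 I:1
  CH2 → C:1 H:2
  CH2Br → C:1 H:2 Br:1
Element totals:
  C: 9
  H: 18
  Br: 1
  I: 1
Molecular formula: C9H18BrI.
Molar mass = 333.051 g/mol.
Mass from Br: 1 × 79.904 = 79.904 g/mol.
%Br = 79.904 / 333.051 × 100 = 23.99%.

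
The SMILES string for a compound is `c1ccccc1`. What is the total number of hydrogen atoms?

6

Atom tally by fragment:
  benzene ring core → C:6 H:6
Element totals:
  C: 6
  H: 6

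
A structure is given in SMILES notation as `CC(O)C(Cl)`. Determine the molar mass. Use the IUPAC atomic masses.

94.54 g/mol

Atom tally by fragment:
  CH3 → C:1 H:3
  CH(OH) → C:1 H:2 O:1
  CH2Cl → C:1 H:2 Cl:1
Element totals:
  C: 3
  H: 7
  Cl: 1
  O: 1
Molecular formula: C3H7ClO.
  M = 3(12.011) + 7(1.008) + 35.45 + 15.999
    = 36.033 + 7.056 + 35.450 + 15.999 = 94.538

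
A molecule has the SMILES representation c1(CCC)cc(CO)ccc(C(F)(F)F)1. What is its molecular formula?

C11H13F3O

Atom tally by fragment:
  benzene ring core → C:6 H:6
  (− 3 ring H displaced by substituents)
  + CH2CH2CH3 → C:3 H:7
  + CH2OH → C:1 H:3 O:1
  + CF3 → C:1 F:3
Element totals:
  C: 11
  H: 13
  F: 3
  O: 1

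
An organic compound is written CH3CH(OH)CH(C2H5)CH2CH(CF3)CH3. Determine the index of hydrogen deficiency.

Atom tally by fragment:
  CH3 → C:1 H:3
  CH(OH) → C:1 H:2 O:1
  CH(C2H5) → C:3 H:6
  CH2 → C:1 H:2
  CH(CF3) → C:2 H:1 F:3
  CH3 → C:1 H:3
Element totals:
  C: 9
  H: 17
  F: 3
  O: 1
Molecular formula: C9H17F3O.
DoU = (2C + 2 + N − H − X) / 2 = (2·9 + 2 + 0 − 17 − 3) / 2 = 0.

0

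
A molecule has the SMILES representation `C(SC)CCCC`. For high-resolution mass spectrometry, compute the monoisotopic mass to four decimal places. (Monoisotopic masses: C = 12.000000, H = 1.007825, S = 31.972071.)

118.0816

Atom tally by fragment:
  CH3SCH2 → C:2 H:5 S:1
  CH2 → C:1 H:2
  CH2 → C:1 H:2
  CH2 → C:1 H:2
  CH3 → C:1 H:3
Element totals:
  C: 6
  H: 14
  S: 1
Molecular formula: C6H14S.
  M = 6(12.0) + 14(1.007825) + 31.972071
    = 72.000000 + 14.109550 + 31.972071 = 118.081621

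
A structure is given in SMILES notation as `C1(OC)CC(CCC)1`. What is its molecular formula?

C7H14O

Atom tally by fragment:
  cyclopropane ring core → C:3 H:6
  (− 2 ring H displaced by substituents)
  + OCH3 → C:1 H:3 O:1
  + CH2CH2CH3 → C:3 H:7
Element totals:
  C: 7
  H: 14
  O: 1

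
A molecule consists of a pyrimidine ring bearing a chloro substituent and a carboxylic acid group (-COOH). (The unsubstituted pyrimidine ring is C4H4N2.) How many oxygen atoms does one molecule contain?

Atom tally by fragment:
  pyrimidine ring core → C:4 H:4 N:2
  (− 2 ring H displaced by substituents)
  + Cl → Cl:1
  + COOH → C:1 H:1 O:2
Element totals:
  C: 5
  H: 3
  Cl: 1
  N: 2
  O: 2

2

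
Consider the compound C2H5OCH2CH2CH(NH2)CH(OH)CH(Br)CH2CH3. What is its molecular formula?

C9H20BrNO2

Element totals:
  C: 9
  H: 20
  Br: 1
  N: 1
  O: 2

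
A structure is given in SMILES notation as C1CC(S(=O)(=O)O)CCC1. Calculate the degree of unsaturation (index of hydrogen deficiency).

1

Atom tally by fragment:
  cyclohexane ring core → C:6 H:12
  (− 1 ring H displaced by substituents)
  + SO3H → S:1 O:3 H:1
Element totals:
  C: 6
  H: 12
  O: 3
  S: 1
Molecular formula: C6H12O3S.
DoU = (2C + 2 + N − H − X) / 2 = (2·6 + 2 + 0 − 12 − 0) / 2 = 1.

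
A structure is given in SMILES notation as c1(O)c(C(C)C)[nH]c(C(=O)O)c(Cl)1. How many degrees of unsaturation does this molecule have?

4

Atom tally by fragment:
  pyrrole ring core → C:4 H:5 N:1
  (− 4 ring H displaced by substituents)
  + OH → O:1 H:1
  + CH(CH3)2 → C:3 H:7
  + COOH → C:1 H:1 O:2
  + Cl → Cl:1
Element totals:
  C: 8
  H: 10
  Cl: 1
  N: 1
  O: 3
Molecular formula: C8H10ClNO3.
DoU = (2C + 2 + N − H − X) / 2 = (2·8 + 2 + 1 − 10 − 1) / 2 = 4.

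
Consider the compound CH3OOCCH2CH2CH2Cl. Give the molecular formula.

C5H9ClO2

Element totals:
  C: 5
  H: 9
  Cl: 1
  O: 2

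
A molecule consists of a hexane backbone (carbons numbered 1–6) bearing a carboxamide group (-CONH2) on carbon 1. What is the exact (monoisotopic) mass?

129.1154

Atom tally by fragment:
  H2NOCCH2 → C:2 H:4 O:1 N:1
  CH2 → C:1 H:2
  CH2 → C:1 H:2
  CH2 → C:1 H:2
  CH2 → C:1 H:2
  CH3 → C:1 H:3
Element totals:
  C: 7
  H: 15
  N: 1
  O: 1
Molecular formula: C7H15NO.
  M = 7(12.0) + 15(1.007825) + 14.003074 + 15.994915
    = 84.000000 + 15.117375 + 14.003074 + 15.994915 = 129.115364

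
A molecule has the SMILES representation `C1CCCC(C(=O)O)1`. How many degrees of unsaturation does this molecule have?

Atom tally by fragment:
  cyclopentane ring core → C:5 H:10
  (− 1 ring H displaced by substituents)
  + COOH → C:1 H:1 O:2
Element totals:
  C: 6
  H: 10
  O: 2
Molecular formula: C6H10O2.
DoU = (2C + 2 + N − H − X) / 2 = (2·6 + 2 + 0 − 10 − 0) / 2 = 2.

2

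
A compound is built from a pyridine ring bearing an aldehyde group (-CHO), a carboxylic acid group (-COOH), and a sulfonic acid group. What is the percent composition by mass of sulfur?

13.87%

Atom tally by fragment:
  pyridine ring core → C:5 H:5 N:1
  (− 3 ring H displaced by substituents)
  + CHO → C:1 H:1 O:1
  + COOH → C:1 H:1 O:2
  + SO3H → S:1 O:3 H:1
Element totals:
  C: 7
  H: 5
  N: 1
  O: 6
  S: 1
Molecular formula: C7H5NO6S.
Molar mass = 231.178 g/mol.
Mass from S: 1 × 32.06 = 32.060 g/mol.
%S = 32.060 / 231.178 × 100 = 13.87%.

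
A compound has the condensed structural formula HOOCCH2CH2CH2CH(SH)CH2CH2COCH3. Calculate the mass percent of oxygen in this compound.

23.50%

Atom tally by fragment:
  HOOCCH2 → C:2 H:3 O:2
  CH2 → C:1 H:2
  CH2 → C:1 H:2
  CH(SH) → C:1 H:2 S:1
  CH2 → C:1 H:2
  CH2COCH3 → C:3 H:5 O:1
Element totals:
  C: 9
  H: 16
  O: 3
  S: 1
Molecular formula: C9H16O3S.
Molar mass = 204.284 g/mol.
Mass from O: 3 × 15.999 = 47.997 g/mol.
%O = 47.997 / 204.284 × 100 = 23.50%.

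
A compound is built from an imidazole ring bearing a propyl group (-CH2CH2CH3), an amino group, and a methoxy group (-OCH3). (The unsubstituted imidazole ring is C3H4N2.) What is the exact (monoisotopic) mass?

Atom tally by fragment:
  imidazole ring core → C:3 H:4 N:2
  (− 3 ring H displaced by substituents)
  + CH2CH2CH3 → C:3 H:7
  + NH2 → N:1 H:2
  + OCH3 → C:1 H:3 O:1
Element totals:
  C: 7
  H: 13
  N: 3
  O: 1
Molecular formula: C7H13N3O.
  M = 7(12.0) + 13(1.007825) + 3(14.003074) + 15.994915
    = 84.000000 + 13.101725 + 42.009222 + 15.994915 = 155.105862

155.1059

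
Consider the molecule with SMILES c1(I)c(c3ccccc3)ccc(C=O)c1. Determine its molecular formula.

C13H9IO

Atom tally by fragment:
  benzene ring core → C:6 H:6
  (− 3 ring H displaced by substituents)
  + I → I:1
  + C6H5 → C:6 H:5
  + CHO → C:1 H:1 O:1
Element totals:
  C: 13
  H: 9
  I: 1
  O: 1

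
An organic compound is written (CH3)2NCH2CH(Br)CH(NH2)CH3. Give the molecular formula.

Atom tally by fragment:
  (CH3)2NCH2 → C:3 H:8 N:1
  CH(Br) → C:1 H:1 Br:1
  CH(NH2) → C:1 H:3 N:1
  CH3 → C:1 H:3
Element totals:
  C: 6
  H: 15
  Br: 1
  N: 2

C6H15BrN2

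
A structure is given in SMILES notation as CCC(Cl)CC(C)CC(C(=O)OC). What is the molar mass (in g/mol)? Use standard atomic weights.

Atom tally by fragment:
  CH3 → C:1 H:3
  CH2 → C:1 H:2
  CH(Cl) → C:1 H:1 Cl:1
  CH2 → C:1 H:2
  CH(CH3) → C:2 H:4
  CH2 → C:1 H:2
  CH2COOCH3 → C:3 H:5 O:2
Element totals:
  C: 10
  H: 19
  Cl: 1
  O: 2
Molecular formula: C10H19ClO2.
  M = 10(12.011) + 19(1.008) + 35.45 + 2(15.999)
    = 120.110 + 19.152 + 35.450 + 31.998 = 206.710

206.71 g/mol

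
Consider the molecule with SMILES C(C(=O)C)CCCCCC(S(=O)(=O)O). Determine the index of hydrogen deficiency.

1

Atom tally by fragment:
  CH3COCH2 → C:3 H:5 O:1
  CH2 → C:1 H:2
  CH2 → C:1 H:2
  CH2 → C:1 H:2
  CH2 → C:1 H:2
  CH2 → C:1 H:2
  CH2SO3H → C:1 H:3 S:1 O:3
Element totals:
  C: 9
  H: 18
  O: 4
  S: 1
Molecular formula: C9H18O4S.
DoU = (2C + 2 + N − H − X) / 2 = (2·9 + 2 + 0 − 18 − 0) / 2 = 1.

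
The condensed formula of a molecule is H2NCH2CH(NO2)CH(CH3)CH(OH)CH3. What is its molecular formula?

C6H14N2O3

Atom tally by fragment:
  H2NCH2 → C:1 H:4 N:1
  CH(NO2) → C:1 H:1 N:1 O:2
  CH(CH3) → C:2 H:4
  CH(OH) → C:1 H:2 O:1
  CH3 → C:1 H:3
Element totals:
  C: 6
  H: 14
  N: 2
  O: 3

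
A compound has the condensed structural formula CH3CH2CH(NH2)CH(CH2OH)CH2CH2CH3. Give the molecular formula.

Atom tally by fragment:
  CH3 → C:1 H:3
  CH2 → C:1 H:2
  CH(NH2) → C:1 H:3 N:1
  CH(CH2OH) → C:2 H:4 O:1
  CH2 → C:1 H:2
  CH2 → C:1 H:2
  CH3 → C:1 H:3
Element totals:
  C: 8
  H: 19
  N: 1
  O: 1

C8H19NO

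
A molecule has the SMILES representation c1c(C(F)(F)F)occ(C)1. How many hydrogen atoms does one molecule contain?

5

Atom tally by fragment:
  furan ring core → C:4 H:4 O:1
  (− 2 ring H displaced by substituents)
  + CF3 → C:1 F:3
  + CH3 → C:1 H:3
Element totals:
  C: 6
  H: 5
  F: 3
  O: 1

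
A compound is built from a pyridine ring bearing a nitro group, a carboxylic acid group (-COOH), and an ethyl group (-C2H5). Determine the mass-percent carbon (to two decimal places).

48.98%

Atom tally by fragment:
  pyridine ring core → C:5 H:5 N:1
  (− 3 ring H displaced by substituents)
  + NO2 → N:1 O:2
  + COOH → C:1 H:1 O:2
  + C2H5 → C:2 H:5
Element totals:
  C: 8
  H: 8
  N: 2
  O: 4
Molecular formula: C8H8N2O4.
Molar mass = 196.162 g/mol.
Mass from C: 8 × 12.011 = 96.088 g/mol.
%C = 96.088 / 196.162 × 100 = 48.98%.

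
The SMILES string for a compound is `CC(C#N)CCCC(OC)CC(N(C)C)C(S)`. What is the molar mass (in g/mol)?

258.42 g/mol

Atom tally by fragment:
  CH3 → C:1 H:3
  CH(CN) → C:2 H:1 N:1
  CH2 → C:1 H:2
  CH2 → C:1 H:2
  CH2 → C:1 H:2
  CH(OCH3) → C:2 H:4 O:1
  CH2 → C:1 H:2
  CH(N(CH3)2) → C:3 H:7 N:1
  CH2SH → C:1 H:3 S:1
Element totals:
  C: 13
  H: 26
  N: 2
  O: 1
  S: 1
Molecular formula: C13H26N2OS.
  M = 13(12.011) + 26(1.008) + 2(14.007) + 15.999 + 32.06
    = 156.143 + 26.208 + 28.014 + 15.999 + 32.060 = 258.424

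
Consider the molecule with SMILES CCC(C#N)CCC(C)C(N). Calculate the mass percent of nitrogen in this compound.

18.16%

Atom tally by fragment:
  CH3 → C:1 H:3
  CH2 → C:1 H:2
  CH(CN) → C:2 H:1 N:1
  CH2 → C:1 H:2
  CH2 → C:1 H:2
  CH(CH3) → C:2 H:4
  CH2NH2 → C:1 H:4 N:1
Element totals:
  C: 9
  H: 18
  N: 2
Molecular formula: C9H18N2.
Molar mass = 154.257 g/mol.
Mass from N: 2 × 14.007 = 28.014 g/mol.
%N = 28.014 / 154.257 × 100 = 18.16%.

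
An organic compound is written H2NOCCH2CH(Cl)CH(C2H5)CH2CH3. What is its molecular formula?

C8H16ClNO

Atom tally by fragment:
  H2NOCCH2 → C:2 H:4 O:1 N:1
  CH(Cl) → C:1 H:1 Cl:1
  CH(C2H5) → C:3 H:6
  CH2 → C:1 H:2
  CH3 → C:1 H:3
Element totals:
  C: 8
  H: 16
  Cl: 1
  N: 1
  O: 1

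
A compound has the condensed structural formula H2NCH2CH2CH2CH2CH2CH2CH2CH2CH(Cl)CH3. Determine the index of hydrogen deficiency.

Atom tally by fragment:
  H2NCH2 → C:1 H:4 N:1
  CH2 → C:1 H:2
  CH2 → C:1 H:2
  CH2 → C:1 H:2
  CH2 → C:1 H:2
  CH2 → C:1 H:2
  CH2 → C:1 H:2
  CH2 → C:1 H:2
  CH(Cl) → C:1 H:1 Cl:1
  CH3 → C:1 H:3
Element totals:
  C: 10
  H: 22
  Cl: 1
  N: 1
Molecular formula: C10H22ClN.
DoU = (2C + 2 + N − H − X) / 2 = (2·10 + 2 + 1 − 22 − 1) / 2 = 0.

0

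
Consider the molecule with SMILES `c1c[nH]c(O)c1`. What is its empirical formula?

C4H5NO

Atom tally by fragment:
  pyrrole ring core → C:4 H:5 N:1
  (− 1 ring H displaced by substituents)
  + OH → O:1 H:1
Element totals:
  C: 4
  H: 5
  N: 1
  O: 1
Molecular formula: C4H5NO.
gcd of subscripts (4, 5, 1, 1) = 1, so the empirical formula equals the molecular formula.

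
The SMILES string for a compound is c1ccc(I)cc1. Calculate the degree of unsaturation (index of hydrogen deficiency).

4

Atom tally by fragment:
  benzene ring core → C:6 H:6
  (− 1 ring H displaced by substituents)
  + I → I:1
Element totals:
  C: 6
  H: 5
  I: 1
Molecular formula: C6H5I.
DoU = (2C + 2 + N − H − X) / 2 = (2·6 + 2 + 0 − 5 − 1) / 2 = 4.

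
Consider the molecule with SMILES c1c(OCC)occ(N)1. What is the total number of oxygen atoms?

2

Atom tally by fragment:
  furan ring core → C:4 H:4 O:1
  (− 2 ring H displaced by substituents)
  + OC2H5 → C:2 H:5 O:1
  + NH2 → N:1 H:2
Element totals:
  C: 6
  H: 9
  N: 1
  O: 2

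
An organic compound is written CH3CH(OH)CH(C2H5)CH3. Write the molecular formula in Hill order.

C6H14O

Element totals:
  C: 6
  H: 14
  O: 1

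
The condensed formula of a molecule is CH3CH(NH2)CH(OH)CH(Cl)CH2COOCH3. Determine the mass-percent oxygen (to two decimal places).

Atom tally by fragment:
  CH3 → C:1 H:3
  CH(NH2) → C:1 H:3 N:1
  CH(OH) → C:1 H:2 O:1
  CH(Cl) → C:1 H:1 Cl:1
  CH2COOCH3 → C:3 H:5 O:2
Element totals:
  C: 7
  H: 14
  Cl: 1
  N: 1
  O: 3
Molecular formula: C7H14ClNO3.
Molar mass = 195.643 g/mol.
Mass from O: 3 × 15.999 = 47.997 g/mol.
%O = 47.997 / 195.643 × 100 = 24.53%.

24.53%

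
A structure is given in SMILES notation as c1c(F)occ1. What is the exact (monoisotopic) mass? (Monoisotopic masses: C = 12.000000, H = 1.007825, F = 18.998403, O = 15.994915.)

Atom tally by fragment:
  furan ring core → C:4 H:4 O:1
  (− 1 ring H displaced by substituents)
  + F → F:1
Element totals:
  C: 4
  H: 3
  F: 1
  O: 1
Molecular formula: C4H3FO.
  M = 4(12.0) + 3(1.007825) + 18.998403 + 15.994915
    = 48.000000 + 3.023475 + 18.998403 + 15.994915 = 86.016793

86.0168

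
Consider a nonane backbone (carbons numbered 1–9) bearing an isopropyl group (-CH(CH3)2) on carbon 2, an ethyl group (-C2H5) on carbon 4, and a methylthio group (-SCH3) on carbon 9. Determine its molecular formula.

C15H32S

Atom tally by fragment:
  CH3 → C:1 H:3
  CH(CH(CH3)2) → C:4 H:8
  CH2 → C:1 H:2
  CH(C2H5) → C:3 H:6
  CH2 → C:1 H:2
  CH2 → C:1 H:2
  CH2 → C:1 H:2
  CH2 → C:1 H:2
  CH2SCH3 → C:2 H:5 S:1
Element totals:
  C: 15
  H: 32
  S: 1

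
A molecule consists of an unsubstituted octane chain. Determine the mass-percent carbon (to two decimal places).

84.12%

Atom tally by fragment:
  CH3 → C:1 H:3
  CH2 → C:1 H:2
  CH2 → C:1 H:2
  CH2 → C:1 H:2
  CH2 → C:1 H:2
  CH2 → C:1 H:2
  CH2 → C:1 H:2
  CH3 → C:1 H:3
Element totals:
  C: 8
  H: 18
Molecular formula: C8H18.
Molar mass = 114.232 g/mol.
Mass from C: 8 × 12.011 = 96.088 g/mol.
%C = 96.088 / 114.232 × 100 = 84.12%.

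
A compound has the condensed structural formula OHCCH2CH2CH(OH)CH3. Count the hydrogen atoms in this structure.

10

Atom tally by fragment:
  OHCCH2 → C:2 H:3 O:1
  CH2 → C:1 H:2
  CH(OH) → C:1 H:2 O:1
  CH3 → C:1 H:3
Element totals:
  C: 5
  H: 10
  O: 2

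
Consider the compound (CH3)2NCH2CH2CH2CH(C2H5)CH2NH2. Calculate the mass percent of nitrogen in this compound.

17.70%

Atom tally by fragment:
  (CH3)2NCH2 → C:3 H:8 N:1
  CH2 → C:1 H:2
  CH2 → C:1 H:2
  CH(C2H5) → C:3 H:6
  CH2NH2 → C:1 H:4 N:1
Element totals:
  C: 9
  H: 22
  N: 2
Molecular formula: C9H22N2.
Molar mass = 158.289 g/mol.
Mass from N: 2 × 14.007 = 28.014 g/mol.
%N = 28.014 / 158.289 × 100 = 17.70%.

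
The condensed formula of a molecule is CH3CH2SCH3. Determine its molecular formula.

Element totals:
  C: 3
  H: 8
  S: 1

C3H8S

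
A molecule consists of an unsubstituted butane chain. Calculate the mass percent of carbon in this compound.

82.66%

Atom tally by fragment:
  CH3 → C:1 H:3
  CH2 → C:1 H:2
  CH2 → C:1 H:2
  CH3 → C:1 H:3
Element totals:
  C: 4
  H: 10
Molecular formula: C4H10.
Molar mass = 58.124 g/mol.
Mass from C: 4 × 12.011 = 48.044 g/mol.
%C = 48.044 / 58.124 × 100 = 82.66%.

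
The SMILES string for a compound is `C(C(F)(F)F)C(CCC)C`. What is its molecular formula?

C7H13F3

Atom tally by fragment:
  F3CCH2 → C:2 H:2 F:3
  CH(CH2CH2CH3) → C:4 H:8
  CH3 → C:1 H:3
Element totals:
  C: 7
  H: 13
  F: 3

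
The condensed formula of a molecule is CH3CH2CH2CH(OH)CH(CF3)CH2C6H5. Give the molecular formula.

C13H17F3O

Element totals:
  C: 13
  H: 17
  F: 3
  O: 1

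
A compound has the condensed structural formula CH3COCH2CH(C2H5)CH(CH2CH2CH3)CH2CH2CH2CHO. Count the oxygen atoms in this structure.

2

Element totals:
  C: 14
  H: 26
  O: 2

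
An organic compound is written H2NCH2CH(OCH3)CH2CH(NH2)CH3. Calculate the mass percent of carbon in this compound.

Element totals:
  C: 6
  H: 16
  N: 2
  O: 1
Molecular formula: C6H16N2O.
Molar mass = 132.207 g/mol.
Mass from C: 6 × 12.011 = 72.066 g/mol.
%C = 72.066 / 132.207 × 100 = 54.51%.

54.51%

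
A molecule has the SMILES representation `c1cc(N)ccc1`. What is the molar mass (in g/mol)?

Atom tally by fragment:
  benzene ring core → C:6 H:6
  (− 1 ring H displaced by substituents)
  + NH2 → N:1 H:2
Element totals:
  C: 6
  H: 7
  N: 1
Molecular formula: C6H7N.
  M = 6(12.011) + 7(1.008) + 14.007
    = 72.066 + 7.056 + 14.007 = 93.129

93.13 g/mol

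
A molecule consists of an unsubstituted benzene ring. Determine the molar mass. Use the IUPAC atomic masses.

Atom tally by fragment:
  benzene ring core → C:6 H:6
Element totals:
  C: 6
  H: 6
Molecular formula: C6H6.
  M = 6(12.011) + 6(1.008)
    = 72.066 + 6.048 = 78.114

78.11 g/mol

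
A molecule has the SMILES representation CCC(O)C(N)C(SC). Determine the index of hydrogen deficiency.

0

Atom tally by fragment:
  CH3 → C:1 H:3
  CH2 → C:1 H:2
  CH(OH) → C:1 H:2 O:1
  CH(NH2) → C:1 H:3 N:1
  CH2SCH3 → C:2 H:5 S:1
Element totals:
  C: 6
  H: 15
  N: 1
  O: 1
  S: 1
Molecular formula: C6H15NOS.
DoU = (2C + 2 + N − H − X) / 2 = (2·6 + 2 + 1 − 15 − 0) / 2 = 0.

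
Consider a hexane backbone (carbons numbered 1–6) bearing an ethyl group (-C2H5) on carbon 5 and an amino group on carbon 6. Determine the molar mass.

Atom tally by fragment:
  CH3 → C:1 H:3
  CH2 → C:1 H:2
  CH2 → C:1 H:2
  CH2 → C:1 H:2
  CH(C2H5) → C:3 H:6
  CH2NH2 → C:1 H:4 N:1
Element totals:
  C: 8
  H: 19
  N: 1
Molecular formula: C8H19N.
  M = 8(12.011) + 19(1.008) + 14.007
    = 96.088 + 19.152 + 14.007 = 129.247

129.25 g/mol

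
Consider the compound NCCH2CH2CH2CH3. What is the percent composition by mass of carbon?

Atom tally by fragment:
  NCCH2 → C:2 H:2 N:1
  CH2 → C:1 H:2
  CH2 → C:1 H:2
  CH3 → C:1 H:3
Element totals:
  C: 5
  H: 9
  N: 1
Molecular formula: C5H9N.
Molar mass = 83.134 g/mol.
Mass from C: 5 × 12.011 = 60.055 g/mol.
%C = 60.055 / 83.134 × 100 = 72.24%.

72.24%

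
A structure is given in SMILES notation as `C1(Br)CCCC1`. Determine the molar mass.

149.03 g/mol

Atom tally by fragment:
  cyclopentane ring core → C:5 H:10
  (− 1 ring H displaced by substituents)
  + Br → Br:1
Element totals:
  C: 5
  H: 9
  Br: 1
Molecular formula: C5H9Br.
  M = 5(12.011) + 9(1.008) + 79.904
    = 60.055 + 9.072 + 79.904 = 149.031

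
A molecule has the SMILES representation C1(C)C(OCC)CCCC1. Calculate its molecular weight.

Atom tally by fragment:
  cyclohexane ring core → C:6 H:12
  (− 2 ring H displaced by substituents)
  + CH3 → C:1 H:3
  + OC2H5 → C:2 H:5 O:1
Element totals:
  C: 9
  H: 18
  O: 1
Molecular formula: C9H18O.
  M = 9(12.011) + 18(1.008) + 15.999
    = 108.099 + 18.144 + 15.999 = 142.242

142.24 g/mol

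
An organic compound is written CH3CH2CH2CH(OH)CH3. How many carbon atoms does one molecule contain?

5

Element totals:
  C: 5
  H: 12
  O: 1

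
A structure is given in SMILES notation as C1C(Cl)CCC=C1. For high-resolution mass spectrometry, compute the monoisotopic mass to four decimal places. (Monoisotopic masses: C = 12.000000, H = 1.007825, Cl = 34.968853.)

116.0393

Atom tally by fragment:
  cyclohexene ring core → C:6 H:10
  (− 1 ring H displaced by substituents)
  + Cl → Cl:1
Element totals:
  C: 6
  H: 9
  Cl: 1
Molecular formula: C6H9Cl.
  M = 6(12.0) + 9(1.007825) + 34.968853
    = 72.000000 + 9.070425 + 34.968853 = 116.039278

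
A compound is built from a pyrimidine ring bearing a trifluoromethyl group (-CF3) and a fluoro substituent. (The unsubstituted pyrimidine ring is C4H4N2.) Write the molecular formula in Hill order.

Atom tally by fragment:
  pyrimidine ring core → C:4 H:4 N:2
  (− 2 ring H displaced by substituents)
  + CF3 → C:1 F:3
  + F → F:1
Element totals:
  C: 5
  H: 2
  F: 4
  N: 2

C5H2F4N2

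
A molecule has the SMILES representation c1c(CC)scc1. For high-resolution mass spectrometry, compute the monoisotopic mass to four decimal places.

Atom tally by fragment:
  thiophene ring core → C:4 H:4 S:1
  (− 1 ring H displaced by substituents)
  + C2H5 → C:2 H:5
Element totals:
  C: 6
  H: 8
  S: 1
Molecular formula: C6H8S.
  M = 6(12.0) + 8(1.007825) + 31.972071
    = 72.000000 + 8.062600 + 31.972071 = 112.034671

112.0347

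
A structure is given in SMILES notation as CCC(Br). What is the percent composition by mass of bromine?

64.97%

Atom tally by fragment:
  CH3 → C:1 H:3
  CH2 → C:1 H:2
  CH2Br → C:1 H:2 Br:1
Element totals:
  C: 3
  H: 7
  Br: 1
Molecular formula: C3H7Br.
Molar mass = 122.993 g/mol.
Mass from Br: 1 × 79.904 = 79.904 g/mol.
%Br = 79.904 / 122.993 × 100 = 64.97%.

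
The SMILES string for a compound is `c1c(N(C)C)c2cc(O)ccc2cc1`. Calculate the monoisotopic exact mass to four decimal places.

187.0997

Atom tally by fragment:
  naphthalene ring system core → C:10 H:8
  (− 2 ring H displaced by substituents)
  + N(CH3)2 → N:1 C:2 H:6
  + OH → O:1 H:1
Element totals:
  C: 12
  H: 13
  N: 1
  O: 1
Molecular formula: C12H13NO.
  M = 12(12.0) + 13(1.007825) + 14.003074 + 15.994915
    = 144.000000 + 13.101725 + 14.003074 + 15.994915 = 187.099714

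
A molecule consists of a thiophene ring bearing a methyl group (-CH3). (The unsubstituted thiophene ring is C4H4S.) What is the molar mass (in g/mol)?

98.16 g/mol

Atom tally by fragment:
  thiophene ring core → C:4 H:4 S:1
  (− 1 ring H displaced by substituents)
  + CH3 → C:1 H:3
Element totals:
  C: 5
  H: 6
  S: 1
Molecular formula: C5H6S.
  M = 5(12.011) + 6(1.008) + 32.06
    = 60.055 + 6.048 + 32.060 = 98.163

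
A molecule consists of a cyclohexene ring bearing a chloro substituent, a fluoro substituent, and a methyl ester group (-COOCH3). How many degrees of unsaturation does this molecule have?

3

Atom tally by fragment:
  cyclohexene ring core → C:6 H:10
  (− 3 ring H displaced by substituents)
  + Cl → Cl:1
  + F → F:1
  + COOCH3 → C:2 H:3 O:2
Element totals:
  C: 8
  H: 10
  Cl: 1
  F: 1
  O: 2
Molecular formula: C8H10ClFO2.
DoU = (2C + 2 + N − H − X) / 2 = (2·8 + 2 + 0 − 10 − 2) / 2 = 3.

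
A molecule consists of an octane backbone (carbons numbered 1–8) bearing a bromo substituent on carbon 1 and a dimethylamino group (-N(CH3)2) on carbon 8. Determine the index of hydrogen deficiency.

0

Atom tally by fragment:
  BrCH2 → C:1 H:2 Br:1
  CH2 → C:1 H:2
  CH2 → C:1 H:2
  CH2 → C:1 H:2
  CH2 → C:1 H:2
  CH2 → C:1 H:2
  CH2 → C:1 H:2
  CH2N(CH3)2 → C:3 H:8 N:1
Element totals:
  C: 10
  H: 22
  Br: 1
  N: 1
Molecular formula: C10H22BrN.
DoU = (2C + 2 + N − H − X) / 2 = (2·10 + 2 + 1 − 22 − 1) / 2 = 0.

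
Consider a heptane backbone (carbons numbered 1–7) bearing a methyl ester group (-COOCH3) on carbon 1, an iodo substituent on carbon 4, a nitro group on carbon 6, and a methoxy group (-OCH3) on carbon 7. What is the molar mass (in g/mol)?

Atom tally by fragment:
  CH3OOCCH2 → C:3 H:5 O:2
  CH2 → C:1 H:2
  CH2 → C:1 H:2
  CH(I) → C:1 H:1 I:1
  CH2 → C:1 H:2
  CH(NO2) → C:1 H:1 N:1 O:2
  CH2OCH3 → C:2 H:5 O:1
Element totals:
  C: 10
  H: 18
  I: 1
  N: 1
  O: 5
Molecular formula: C10H18INO5.
  M = 10(12.011) + 18(1.008) + 126.904 + 14.007 + 5(15.999)
    = 120.110 + 18.144 + 126.904 + 14.007 + 79.995 = 359.160

359.16 g/mol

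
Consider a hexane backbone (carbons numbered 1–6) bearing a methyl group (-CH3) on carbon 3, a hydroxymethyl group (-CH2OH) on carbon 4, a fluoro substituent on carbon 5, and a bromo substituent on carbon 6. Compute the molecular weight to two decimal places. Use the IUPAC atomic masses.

Atom tally by fragment:
  CH3 → C:1 H:3
  CH2 → C:1 H:2
  CH(CH3) → C:2 H:4
  CH(CH2OH) → C:2 H:4 O:1
  CH(F) → C:1 H:1 F:1
  CH2Br → C:1 H:2 Br:1
Element totals:
  C: 8
  H: 16
  Br: 1
  F: 1
  O: 1
Molecular formula: C8H16BrFO.
  M = 8(12.011) + 16(1.008) + 79.904 + 18.998 + 15.999
    = 96.088 + 16.128 + 79.904 + 18.998 + 15.999 = 227.117

227.12 g/mol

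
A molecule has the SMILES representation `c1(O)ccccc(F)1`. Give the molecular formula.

C6H5FO

Atom tally by fragment:
  benzene ring core → C:6 H:6
  (− 2 ring H displaced by substituents)
  + OH → O:1 H:1
  + F → F:1
Element totals:
  C: 6
  H: 5
  F: 1
  O: 1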